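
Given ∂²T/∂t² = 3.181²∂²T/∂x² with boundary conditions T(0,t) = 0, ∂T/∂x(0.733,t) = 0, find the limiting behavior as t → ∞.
T oscillates (no decay). Energy is conserved; the solution oscillates indefinitely as standing waves.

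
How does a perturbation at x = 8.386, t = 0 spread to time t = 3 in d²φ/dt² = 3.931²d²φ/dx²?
Domain of influence: [-3.407, 20.179]. Data at x = 8.386 spreads outward at speed 3.931.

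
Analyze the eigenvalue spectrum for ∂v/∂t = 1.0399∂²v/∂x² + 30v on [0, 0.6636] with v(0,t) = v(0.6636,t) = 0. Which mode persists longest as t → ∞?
Eigenvalues: λₙ = 1.0399n²π²/0.6636² - 30.
First three modes:
  n=1: λ₁ = 1.0399π²/0.6636² - 30 ≈ -6.693
  n=2: λ₂ = 4.1596π²/0.6636² - 30 ≈ 63.226
  n=3: λ₃ = 9.3591π²/0.6636² - 30 ≈ 179.759
Since 1.0399π²/0.6636² ≈ 23.307 < 30, λ₁ < 0.
The n=1 mode grows fastest (−λₙ is largest for n=1) → dominates.
Asymptotic: v ~ c₁ sin(πx/0.6636) e^{6.693t} (exponential growth at rate −λ₁ ≈ 6.693).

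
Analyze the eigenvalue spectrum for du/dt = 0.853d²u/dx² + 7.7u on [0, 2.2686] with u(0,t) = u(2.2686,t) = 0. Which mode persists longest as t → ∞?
Eigenvalues: λₙ = 0.853n²π²/2.2686² - 7.7.
First three modes:
  n=1: λ₁ = 0.853π²/2.2686² - 7.7 ≈ -6.064
  n=2: λ₂ = 3.412π²/2.2686² - 7.7 ≈ -1.157
  n=3: λ₃ = 7.677π²/2.2686² - 7.7 ≈ 7.022
Since 0.853π²/2.2686² ≈ 1.636 < 7.7, λ₁ < 0.
The n=1 mode grows fastest (−λₙ is largest for n=1) → dominates.
Asymptotic: u ~ c₁ sin(πx/2.2686) e^{6.064t} (exponential growth at rate −λ₁ ≈ 6.064).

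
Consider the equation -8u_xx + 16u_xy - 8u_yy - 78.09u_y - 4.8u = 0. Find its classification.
Parabolic. (A = -8, B = 16, C = -8 gives B² - 4AC = 0.)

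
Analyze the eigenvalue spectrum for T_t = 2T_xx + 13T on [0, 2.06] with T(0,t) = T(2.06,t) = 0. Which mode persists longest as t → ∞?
Eigenvalues: λₙ = 2n²π²/2.06² - 13.
First three modes:
  n=1: λ₁ = 2π²/2.06² - 13 ≈ -8.348
  n=2: λ₂ = 8π²/2.06² - 13 ≈ 5.606
  n=3: λ₃ = 18π²/2.06² - 13 ≈ 28.864
Since 2π²/2.06² ≈ 4.652 < 13, λ₁ < 0.
The n=1 mode grows fastest (−λₙ is largest for n=1) → dominates.
Asymptotic: T ~ c₁ sin(πx/2.06) e^{8.348t} (exponential growth at rate −λ₁ ≈ 8.348).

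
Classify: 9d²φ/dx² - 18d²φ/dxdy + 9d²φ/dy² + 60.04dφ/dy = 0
Parabolic (discriminant = 0).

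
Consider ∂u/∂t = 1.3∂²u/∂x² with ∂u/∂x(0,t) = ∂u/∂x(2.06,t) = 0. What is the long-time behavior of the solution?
As t → ∞, u → constant (steady state). Heat is conserved (no flux at boundaries); solution approaches the spatial average.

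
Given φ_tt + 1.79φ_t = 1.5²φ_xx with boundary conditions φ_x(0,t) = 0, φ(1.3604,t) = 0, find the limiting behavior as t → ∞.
φ → 0. Damping (γ=1.79) dissipates energy; oscillations decay exponentially.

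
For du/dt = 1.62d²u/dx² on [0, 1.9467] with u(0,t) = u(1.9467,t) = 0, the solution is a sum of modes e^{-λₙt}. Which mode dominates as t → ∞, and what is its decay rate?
Eigenvalues: λₙ = 1.62n²π²/1.9467².
First three modes:
  n=1: λ₁ = 1.62π²/1.9467² ≈ 4.219
  n=2: λ₂ = 6.48π²/1.9467² ≈ 16.876 (4× faster decay)
  n=3: λ₃ = 14.58π²/1.9467² ≈ 37.972 (9× faster decay)
As t → ∞, higher modes decay exponentially faster. The n=1 mode dominates: u ~ c₁ sin(πx/1.9467) e^{-λ₁t}.
Decay rate: λ₁ = 1.62π²/1.9467² ≈ 4.219.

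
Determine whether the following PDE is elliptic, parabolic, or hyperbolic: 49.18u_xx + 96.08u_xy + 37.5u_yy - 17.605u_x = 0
Coefficients: A = 49.18, B = 96.08, C = 37.5. B² - 4AC = 1854.3664, which is positive, so the equation is hyperbolic.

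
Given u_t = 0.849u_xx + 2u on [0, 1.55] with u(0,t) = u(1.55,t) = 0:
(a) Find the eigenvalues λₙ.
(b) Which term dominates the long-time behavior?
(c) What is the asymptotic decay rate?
Eigenvalues: λₙ = 0.849n²π²/1.55² - 2.
First three modes:
  n=1: λ₁ = 0.849π²/1.55² - 2 ≈ 1.488
  n=2: λ₂ = 3.396π²/1.55² - 2 ≈ 11.951
  n=3: λ₃ = 7.641π²/1.55² - 2 ≈ 29.39
Since 0.849π²/1.55² ≈ 3.488 > 2, all λₙ > 0.
The n=1 mode decays slowest → dominates as t → ∞.
Asymptotic: u ~ c₁ sin(πx/1.55) e^{-λ₁t} with decay rate λ₁ ≈ 1.488.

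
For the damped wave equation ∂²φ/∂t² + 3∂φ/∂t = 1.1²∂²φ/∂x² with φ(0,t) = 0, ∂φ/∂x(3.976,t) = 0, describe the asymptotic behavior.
φ → 0. Damping (γ=3) dissipates energy; oscillations decay exponentially.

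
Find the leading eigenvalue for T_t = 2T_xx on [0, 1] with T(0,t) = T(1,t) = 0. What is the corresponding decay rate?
Eigenvalues: λₙ = 2n²π².
First three modes:
  n=1: λ₁ = 2π² ≈ 19.739
  n=2: λ₂ = 8π² ≈ 78.957 (4× faster decay)
  n=3: λ₃ = 18π² ≈ 177.653 (9× faster decay)
As t → ∞, higher modes decay exponentially faster. The n=1 mode dominates: T ~ c₁ sin(πx) e^{-λ₁t}.
Decay rate: λ₁ = 2π² ≈ 19.739.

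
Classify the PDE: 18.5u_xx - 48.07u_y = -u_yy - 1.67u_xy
Rewriting in standard form: 18.5u_xx + 1.67u_xy + u_yy - 48.07u_y = 0. A = 18.5, B = 1.67, C = 1. Discriminant B² - 4AC = -71.2111. Since -71.2111 < 0, elliptic.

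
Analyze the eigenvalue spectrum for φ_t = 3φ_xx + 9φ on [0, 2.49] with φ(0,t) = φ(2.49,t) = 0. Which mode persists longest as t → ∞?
Eigenvalues: λₙ = 3n²π²/2.49² - 9.
First three modes:
  n=1: λ₁ = 3π²/2.49² - 9 ≈ -4.224
  n=2: λ₂ = 12π²/2.49² - 9 ≈ 10.102
  n=3: λ₃ = 27π²/2.49² - 9 ≈ 33.98
Since 3π²/2.49² ≈ 4.776 < 9, λ₁ < 0.
The n=1 mode grows fastest (−λₙ is largest for n=1) → dominates.
Asymptotic: φ ~ c₁ sin(πx/2.49) e^{4.224t} (exponential growth at rate −λ₁ ≈ 4.224).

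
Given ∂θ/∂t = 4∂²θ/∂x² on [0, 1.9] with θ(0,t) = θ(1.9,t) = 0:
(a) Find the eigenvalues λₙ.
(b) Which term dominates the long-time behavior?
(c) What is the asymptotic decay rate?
Eigenvalues: λₙ = 4n²π²/1.9².
First three modes:
  n=1: λ₁ = 4π²/1.9² ≈ 10.936
  n=2: λ₂ = 16π²/1.9² ≈ 43.743 (4× faster decay)
  n=3: λ₃ = 36π²/1.9² ≈ 98.423 (9× faster decay)
As t → ∞, higher modes decay exponentially faster. The n=1 mode dominates: θ ~ c₁ sin(πx/1.9) e^{-λ₁t}.
Decay rate: λ₁ = 4π²/1.9² ≈ 10.936.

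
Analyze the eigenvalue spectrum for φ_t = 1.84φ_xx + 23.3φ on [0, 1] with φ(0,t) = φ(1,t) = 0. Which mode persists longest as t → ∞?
Eigenvalues: λₙ = 1.84n²π²/1² - 23.3.
First three modes:
  n=1: λ₁ = 1.84π² - 23.3 ≈ -5.14
  n=2: λ₂ = 7.36π² - 23.3 ≈ 49.34
  n=3: λ₃ = 16.56π² - 23.3 ≈ 140.141
Since 1.84π² ≈ 18.16 < 23.3, λ₁ < 0.
The n=1 mode grows fastest (−λₙ is largest for n=1) → dominates.
Asymptotic: φ ~ c₁ sin(πx/1) e^{5.14t} (exponential growth at rate −λ₁ ≈ 5.14).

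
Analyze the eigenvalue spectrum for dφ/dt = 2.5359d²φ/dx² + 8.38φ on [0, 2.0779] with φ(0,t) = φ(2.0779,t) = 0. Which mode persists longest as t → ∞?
Eigenvalues: λₙ = 2.5359n²π²/2.0779² - 8.38.
First three modes:
  n=1: λ₁ = 2.5359π²/2.0779² - 8.38 ≈ -2.583
  n=2: λ₂ = 10.1436π²/2.0779² - 8.38 ≈ 14.807
  n=3: λ₃ = 22.8231π²/2.0779² - 8.38 ≈ 43.791
Since 2.5359π²/2.0779² ≈ 5.797 < 8.38, λ₁ < 0.
The n=1 mode grows fastest (−λₙ is largest for n=1) → dominates.
Asymptotic: φ ~ c₁ sin(πx/2.0779) e^{2.583t} (exponential growth at rate −λ₁ ≈ 2.583).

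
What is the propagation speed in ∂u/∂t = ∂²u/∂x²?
Infinite. The heat equation is parabolic, not hyperbolic, so disturbances propagate instantly.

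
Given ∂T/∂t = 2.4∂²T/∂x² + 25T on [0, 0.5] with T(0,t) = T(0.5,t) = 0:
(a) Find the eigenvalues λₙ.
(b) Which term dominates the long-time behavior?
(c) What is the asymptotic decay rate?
Eigenvalues: λₙ = 2.4n²π²/0.5² - 25.
First three modes:
  n=1: λ₁ = 2.4π²/0.5² - 25 ≈ 69.748
  n=2: λ₂ = 9.6π²/0.5² - 25 ≈ 353.993
  n=3: λ₃ = 21.6π²/0.5² - 25 ≈ 827.734
Since 2.4π²/0.5² ≈ 94.748 > 25, all λₙ > 0.
The n=1 mode decays slowest → dominates as t → ∞.
Asymptotic: T ~ c₁ sin(πx/0.5) e^{-λ₁t} with decay rate λ₁ ≈ 69.748.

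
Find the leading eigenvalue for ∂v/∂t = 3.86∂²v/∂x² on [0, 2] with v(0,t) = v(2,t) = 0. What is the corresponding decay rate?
Eigenvalues: λₙ = 3.86n²π²/2².
First three modes:
  n=1: λ₁ = 3.86π²/2² ≈ 9.524
  n=2: λ₂ = 15.44π²/2² ≈ 38.097 (4× faster decay)
  n=3: λ₃ = 34.74π²/2² ≈ 85.718 (9× faster decay)
As t → ∞, higher modes decay exponentially faster. The n=1 mode dominates: v ~ c₁ sin(πx/2) e^{-λ₁t}.
Decay rate: λ₁ = 3.86π²/2² ≈ 9.524.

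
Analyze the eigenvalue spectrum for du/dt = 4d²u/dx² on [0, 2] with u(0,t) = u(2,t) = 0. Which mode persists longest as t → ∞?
Eigenvalues: λₙ = 4n²π²/2².
First three modes:
  n=1: λ₁ = 4π²/2² ≈ 9.87
  n=2: λ₂ = 16π²/2² ≈ 39.478 (4× faster decay)
  n=3: λ₃ = 36π²/2² ≈ 88.826 (9× faster decay)
As t → ∞, higher modes decay exponentially faster. The n=1 mode dominates: u ~ c₁ sin(πx/2) e^{-λ₁t}.
Decay rate: λ₁ = 4π²/2² ≈ 9.87.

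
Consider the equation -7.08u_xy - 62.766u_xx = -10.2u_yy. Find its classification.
Rewriting in standard form: -62.766u_xx - 7.08u_xy + 10.2u_yy = 0. Hyperbolic. (A = -62.766, B = -7.08, C = 10.2 gives B² - 4AC = 2610.9792.)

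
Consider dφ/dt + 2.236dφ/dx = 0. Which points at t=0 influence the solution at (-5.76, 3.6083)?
A single point: x = -13.8281588. The characteristic through (-5.76, 3.6083) is x - 2.236t = const, so x = -5.76 - 2.236·3.6083 = -13.8281588.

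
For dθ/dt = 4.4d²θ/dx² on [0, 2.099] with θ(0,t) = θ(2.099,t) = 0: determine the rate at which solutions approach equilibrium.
Eigenvalues: λₙ = 4.4n²π²/2.099².
First three modes:
  n=1: λ₁ = 4.4π²/2.099² ≈ 9.857
  n=2: λ₂ = 17.6π²/2.099² ≈ 39.426 (4× faster decay)
  n=3: λ₃ = 39.6π²/2.099² ≈ 88.709 (9× faster decay)
As t → ∞, higher modes decay exponentially faster. The n=1 mode dominates: θ ~ c₁ sin(πx/2.099) e^{-λ₁t}.
Decay rate: λ₁ = 4.4π²/2.099² ≈ 9.857.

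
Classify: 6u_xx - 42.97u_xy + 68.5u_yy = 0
Hyperbolic (discriminant = 202.4209).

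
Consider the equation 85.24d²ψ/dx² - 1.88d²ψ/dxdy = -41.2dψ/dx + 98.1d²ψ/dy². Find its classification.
Rewriting in standard form: 85.24d²ψ/dx² - 1.88d²ψ/dxdy - 98.1d²ψ/dy² + 41.2dψ/dx = 0. Hyperbolic. (A = 85.24, B = -1.88, C = -98.1 gives B² - 4AC = 33451.7104.)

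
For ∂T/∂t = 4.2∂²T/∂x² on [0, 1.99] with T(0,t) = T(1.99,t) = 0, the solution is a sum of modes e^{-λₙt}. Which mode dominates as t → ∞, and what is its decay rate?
Eigenvalues: λₙ = 4.2n²π²/1.99².
First three modes:
  n=1: λ₁ = 4.2π²/1.99² ≈ 10.467
  n=2: λ₂ = 16.8π²/1.99² ≈ 41.87 (4× faster decay)
  n=3: λ₃ = 37.8π²/1.99² ≈ 94.207 (9× faster decay)
As t → ∞, higher modes decay exponentially faster. The n=1 mode dominates: T ~ c₁ sin(πx/1.99) e^{-λ₁t}.
Decay rate: λ₁ = 4.2π²/1.99² ≈ 10.467.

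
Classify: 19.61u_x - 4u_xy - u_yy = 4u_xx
Rewriting in standard form: -4u_xx - 4u_xy - u_yy + 19.61u_x = 0. Parabolic (discriminant = 0).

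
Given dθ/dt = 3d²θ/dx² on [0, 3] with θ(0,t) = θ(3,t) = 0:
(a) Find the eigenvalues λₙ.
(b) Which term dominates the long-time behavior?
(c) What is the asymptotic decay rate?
Eigenvalues: λₙ = 3n²π²/3².
First three modes:
  n=1: λ₁ = 3π²/3² ≈ 3.29
  n=2: λ₂ = 12π²/3² ≈ 13.159 (4× faster decay)
  n=3: λ₃ = 27π²/3² ≈ 29.609 (9× faster decay)
As t → ∞, higher modes decay exponentially faster. The n=1 mode dominates: θ ~ c₁ sin(πx/3) e^{-λ₁t}.
Decay rate: λ₁ = 3π²/3² ≈ 3.29.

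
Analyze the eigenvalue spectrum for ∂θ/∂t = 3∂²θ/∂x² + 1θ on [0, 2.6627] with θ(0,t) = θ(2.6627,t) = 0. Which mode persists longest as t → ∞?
Eigenvalues: λₙ = 3n²π²/2.6627² - 1.
First three modes:
  n=1: λ₁ = 3π²/2.6627² - 1 ≈ 3.176
  n=2: λ₂ = 12π²/2.6627² - 1 ≈ 15.705
  n=3: λ₃ = 27π²/2.6627² - 1 ≈ 36.585
Since 3π²/2.6627² ≈ 4.176 > 1, all λₙ > 0.
The n=1 mode decays slowest → dominates as t → ∞.
Asymptotic: θ ~ c₁ sin(πx/2.6627) e^{-λ₁t} with decay rate λ₁ ≈ 3.176.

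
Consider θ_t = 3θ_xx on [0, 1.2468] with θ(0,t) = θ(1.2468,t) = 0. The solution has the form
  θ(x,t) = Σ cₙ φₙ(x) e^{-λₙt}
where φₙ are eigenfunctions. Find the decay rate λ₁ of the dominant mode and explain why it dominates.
Eigenvalues: λₙ = 3n²π²/1.2468².
First three modes:
  n=1: λ₁ = 3π²/1.2468² ≈ 19.047
  n=2: λ₂ = 12π²/1.2468² ≈ 76.188 (4× faster decay)
  n=3: λ₃ = 27π²/1.2468² ≈ 171.423 (9× faster decay)
As t → ∞, higher modes decay exponentially faster. The n=1 mode dominates: θ ~ c₁ sin(πx/1.2468) e^{-λ₁t}.
Decay rate: λ₁ = 3π²/1.2468² ≈ 19.047.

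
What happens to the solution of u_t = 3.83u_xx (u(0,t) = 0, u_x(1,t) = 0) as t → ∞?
u → 0. Heat escapes through the Dirichlet boundary.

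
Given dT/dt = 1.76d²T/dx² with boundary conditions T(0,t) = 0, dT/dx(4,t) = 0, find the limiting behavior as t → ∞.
T → 0. Heat escapes through the Dirichlet boundary.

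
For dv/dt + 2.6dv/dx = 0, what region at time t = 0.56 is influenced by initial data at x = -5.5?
At x = -4.044. The characteristic carries data from (-5.5, 0) to (-4.044, 0.56).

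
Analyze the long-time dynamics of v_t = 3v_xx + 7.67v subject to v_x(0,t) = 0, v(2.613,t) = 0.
Long-time behavior: v grows unboundedly. Reaction dominates diffusion (r=7.67 > κπ²/(4L²)≈1.08); solution grows exponentially.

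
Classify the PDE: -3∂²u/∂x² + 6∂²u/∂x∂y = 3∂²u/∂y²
Rewriting in standard form: -3∂²u/∂x² + 6∂²u/∂x∂y - 3∂²u/∂y² = 0. A = -3, B = 6, C = -3. Discriminant B² - 4AC = 0. Since 0 = 0, parabolic.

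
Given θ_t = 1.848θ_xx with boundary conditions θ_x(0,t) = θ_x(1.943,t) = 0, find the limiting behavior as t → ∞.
θ → constant (steady state). Heat is conserved (no flux at boundaries); solution approaches the spatial average.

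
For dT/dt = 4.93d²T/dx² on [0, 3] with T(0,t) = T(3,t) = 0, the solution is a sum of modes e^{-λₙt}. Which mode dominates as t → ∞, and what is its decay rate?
Eigenvalues: λₙ = 4.93n²π²/3².
First three modes:
  n=1: λ₁ = 4.93π²/3² ≈ 5.406
  n=2: λ₂ = 19.72π²/3² ≈ 21.625 (4× faster decay)
  n=3: λ₃ = 44.37π²/3² ≈ 48.657 (9× faster decay)
As t → ∞, higher modes decay exponentially faster. The n=1 mode dominates: T ~ c₁ sin(πx/3) e^{-λ₁t}.
Decay rate: λ₁ = 4.93π²/3² ≈ 5.406.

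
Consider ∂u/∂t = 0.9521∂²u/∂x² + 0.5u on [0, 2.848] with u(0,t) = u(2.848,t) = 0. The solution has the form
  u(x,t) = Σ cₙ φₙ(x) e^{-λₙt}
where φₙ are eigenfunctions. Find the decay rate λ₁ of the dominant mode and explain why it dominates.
Eigenvalues: λₙ = 0.9521n²π²/2.848² - 0.5.
First three modes:
  n=1: λ₁ = 0.9521π²/2.848² - 0.5 ≈ 0.659
  n=2: λ₂ = 3.8084π²/2.848² - 0.5 ≈ 4.134
  n=3: λ₃ = 8.5689π²/2.848² - 0.5 ≈ 9.927
Since 0.9521π²/2.848² ≈ 1.159 > 0.5, all λₙ > 0.
The n=1 mode decays slowest → dominates as t → ∞.
Asymptotic: u ~ c₁ sin(πx/2.848) e^{-λ₁t} with decay rate λ₁ ≈ 0.659.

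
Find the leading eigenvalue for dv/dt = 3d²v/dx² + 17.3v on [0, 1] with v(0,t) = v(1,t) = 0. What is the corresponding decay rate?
Eigenvalues: λₙ = 3n²π²/1² - 17.3.
First three modes:
  n=1: λ₁ = 3π² - 17.3 ≈ 12.309
  n=2: λ₂ = 12π² - 17.3 ≈ 101.135
  n=3: λ₃ = 27π² - 17.3 ≈ 249.179
Since 3π² ≈ 29.609 > 17.3, all λₙ > 0.
The n=1 mode decays slowest → dominates as t → ∞.
Asymptotic: v ~ c₁ sin(πx/1) e^{-λ₁t} with decay rate λ₁ ≈ 12.309.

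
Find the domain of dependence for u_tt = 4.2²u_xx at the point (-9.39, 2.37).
Domain of dependence: [-19.344, 0.564]. Signals travel at speed 4.2, so data within |x - -9.39| ≤ 4.2·2.37 = 9.954 can reach the point.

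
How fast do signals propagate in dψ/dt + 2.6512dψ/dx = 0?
Speed = 2.6512. Information travels along x - 2.6512t = const (rightward).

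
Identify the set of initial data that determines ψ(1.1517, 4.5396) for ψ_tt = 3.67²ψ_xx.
Domain of dependence: [-15.508632, 17.812032]. Signals travel at speed 3.67, so data within |x - 1.1517| ≤ 3.67·4.5396 = 16.660332 can reach the point.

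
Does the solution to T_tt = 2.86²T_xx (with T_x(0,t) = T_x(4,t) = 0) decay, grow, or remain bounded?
T oscillates about a mean that drifts linearly in t (generically unbounded; no decay). There is no damping, so the nonconstant modes persist as standing waves (energy conserved, no decay). But with Neumann conditions at both ends the constant mode has eigenvalue 0: the spatial mean M(t) of T satisfies M'' = 0, so M(t) = M(0) + M'(0)·t. Unless the initial velocity has zero mean (∫T_t(x,0)dx = 0), the solution grows linearly in t (unbounded, though not exponentially); if it does have zero mean, the solution stays bounded and simply oscillates.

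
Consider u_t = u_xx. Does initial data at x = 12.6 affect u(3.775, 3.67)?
Yes, for any finite x. The heat equation has infinite propagation speed, so all initial data affects all points at any t > 0.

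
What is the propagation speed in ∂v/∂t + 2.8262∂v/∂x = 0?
Speed = 2.8262. Information travels along x - 2.8262t = const (rightward).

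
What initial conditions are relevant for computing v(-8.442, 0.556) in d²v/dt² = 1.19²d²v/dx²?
Domain of dependence: [-9.10364, -7.78036]. Signals travel at speed 1.19, so data within |x - -8.442| ≤ 1.19·0.556 = 0.66164 can reach the point.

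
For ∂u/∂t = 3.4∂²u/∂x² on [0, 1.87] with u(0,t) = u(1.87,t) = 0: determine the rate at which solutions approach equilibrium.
Eigenvalues: λₙ = 3.4n²π²/1.87².
First three modes:
  n=1: λ₁ = 3.4π²/1.87² ≈ 9.596
  n=2: λ₂ = 13.6π²/1.87² ≈ 38.384 (4× faster decay)
  n=3: λ₃ = 30.6π²/1.87² ≈ 86.365 (9× faster decay)
As t → ∞, higher modes decay exponentially faster. The n=1 mode dominates: u ~ c₁ sin(πx/1.87) e^{-λ₁t}.
Decay rate: λ₁ = 3.4π²/1.87² ≈ 9.596.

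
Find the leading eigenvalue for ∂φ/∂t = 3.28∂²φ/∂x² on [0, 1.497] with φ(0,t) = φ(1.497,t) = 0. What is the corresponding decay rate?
Eigenvalues: λₙ = 3.28n²π²/1.497².
First three modes:
  n=1: λ₁ = 3.28π²/1.497² ≈ 14.445
  n=2: λ₂ = 13.12π²/1.497² ≈ 57.782 (4× faster decay)
  n=3: λ₃ = 29.52π²/1.497² ≈ 130.009 (9× faster decay)
As t → ∞, higher modes decay exponentially faster. The n=1 mode dominates: φ ~ c₁ sin(πx/1.497) e^{-λ₁t}.
Decay rate: λ₁ = 3.28π²/1.497² ≈ 14.445.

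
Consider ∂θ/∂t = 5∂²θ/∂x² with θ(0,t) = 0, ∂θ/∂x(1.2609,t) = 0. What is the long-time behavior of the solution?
As t → ∞, θ → 0. Heat escapes through the Dirichlet boundary.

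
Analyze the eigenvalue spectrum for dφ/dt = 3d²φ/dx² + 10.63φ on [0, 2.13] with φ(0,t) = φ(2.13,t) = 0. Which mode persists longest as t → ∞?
Eigenvalues: λₙ = 3n²π²/2.13² - 10.63.
First three modes:
  n=1: λ₁ = 3π²/2.13² - 10.63 ≈ -4.104
  n=2: λ₂ = 12π²/2.13² - 10.63 ≈ 15.475
  n=3: λ₃ = 27π²/2.13² - 10.63 ≈ 48.106
Since 3π²/2.13² ≈ 6.526 < 10.63, λ₁ < 0.
The n=1 mode grows fastest (−λₙ is largest for n=1) → dominates.
Asymptotic: φ ~ c₁ sin(πx/2.13) e^{4.104t} (exponential growth at rate −λ₁ ≈ 4.104).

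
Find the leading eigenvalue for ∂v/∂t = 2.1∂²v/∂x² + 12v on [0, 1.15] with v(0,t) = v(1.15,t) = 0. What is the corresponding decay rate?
Eigenvalues: λₙ = 2.1n²π²/1.15² - 12.
First three modes:
  n=1: λ₁ = 2.1π²/1.15² - 12 ≈ 3.672
  n=2: λ₂ = 8.4π²/1.15² - 12 ≈ 50.688
  n=3: λ₃ = 18.9π²/1.15² - 12 ≈ 129.048
Since 2.1π²/1.15² ≈ 15.672 > 12, all λₙ > 0.
The n=1 mode decays slowest → dominates as t → ∞.
Asymptotic: v ~ c₁ sin(πx/1.15) e^{-λ₁t} with decay rate λ₁ ≈ 3.672.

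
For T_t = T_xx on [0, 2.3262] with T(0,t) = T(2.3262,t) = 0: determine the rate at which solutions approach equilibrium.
Eigenvalues: λₙ = n²π²/2.3262².
First three modes:
  n=1: λ₁ = π²/2.3262² ≈ 1.824
  n=2: λ₂ = 4π²/2.3262² ≈ 7.296 (4× faster decay)
  n=3: λ₃ = 9π²/2.3262² ≈ 16.415 (9× faster decay)
As t → ∞, higher modes decay exponentially faster. The n=1 mode dominates: T ~ c₁ sin(πx/2.3262) e^{-λ₁t}.
Decay rate: λ₁ = π²/2.3262² ≈ 1.824.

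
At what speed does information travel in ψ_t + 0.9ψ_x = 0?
Speed = 0.9. Information travels along x - 0.9t = const (rightward).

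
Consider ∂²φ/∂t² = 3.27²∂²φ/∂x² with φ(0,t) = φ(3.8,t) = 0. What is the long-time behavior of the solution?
As t → ∞, φ oscillates (no decay). Energy is conserved; the solution oscillates indefinitely as standing waves.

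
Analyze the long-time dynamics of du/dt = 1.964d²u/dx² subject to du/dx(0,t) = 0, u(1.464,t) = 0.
Long-time behavior: u → 0. Heat escapes through the Dirichlet boundary.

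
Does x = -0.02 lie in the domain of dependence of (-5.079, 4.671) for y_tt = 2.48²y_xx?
Yes. The domain of dependence is [-16.66308, 6.50508], and -0.02 ∈ [-16.66308, 6.50508].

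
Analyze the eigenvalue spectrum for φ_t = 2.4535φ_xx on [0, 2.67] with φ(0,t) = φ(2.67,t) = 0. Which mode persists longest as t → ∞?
Eigenvalues: λₙ = 2.4535n²π²/2.67².
First three modes:
  n=1: λ₁ = 2.4535π²/2.67² ≈ 3.397
  n=2: λ₂ = 9.814π²/2.67² ≈ 13.587 (4× faster decay)
  n=3: λ₃ = 22.0815π²/2.67² ≈ 30.571 (9× faster decay)
As t → ∞, higher modes decay exponentially faster. The n=1 mode dominates: φ ~ c₁ sin(πx/2.67) e^{-λ₁t}.
Decay rate: λ₁ = 2.4535π²/2.67² ≈ 3.397.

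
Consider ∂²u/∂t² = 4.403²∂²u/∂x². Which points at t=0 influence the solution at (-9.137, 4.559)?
Domain of dependence: [-29.210277, 10.936277]. Signals travel at speed 4.403, so data within |x - -9.137| ≤ 4.403·4.559 = 20.073277 can reach the point.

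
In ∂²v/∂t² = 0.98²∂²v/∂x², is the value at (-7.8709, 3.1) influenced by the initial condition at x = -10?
Yes. The domain of dependence is [-10.9089, -4.8329], and -10 ∈ [-10.9089, -4.8329].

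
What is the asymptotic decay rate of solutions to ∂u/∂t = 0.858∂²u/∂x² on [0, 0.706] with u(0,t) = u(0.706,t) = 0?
Eigenvalues: λₙ = 0.858n²π²/0.706².
First three modes:
  n=1: λ₁ = 0.858π²/0.706² ≈ 16.989
  n=2: λ₂ = 3.432π²/0.706² ≈ 67.958 (4× faster decay)
  n=3: λ₃ = 7.722π²/0.706² ≈ 152.904 (9× faster decay)
As t → ∞, higher modes decay exponentially faster. The n=1 mode dominates: u ~ c₁ sin(πx/0.706) e^{-λ₁t}.
Decay rate: λ₁ = 0.858π²/0.706² ≈ 16.989.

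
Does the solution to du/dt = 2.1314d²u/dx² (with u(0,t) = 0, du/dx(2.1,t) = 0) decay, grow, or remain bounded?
u → 0. Heat escapes through the Dirichlet boundary.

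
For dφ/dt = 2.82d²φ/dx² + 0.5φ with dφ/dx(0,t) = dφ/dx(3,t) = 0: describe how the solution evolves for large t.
φ grows unboundedly. With Neumann BCs the constant mode has diffusion eigenvalue 0, so any r > 0 makes it grow like e^(0.5t); solution grows exponentially.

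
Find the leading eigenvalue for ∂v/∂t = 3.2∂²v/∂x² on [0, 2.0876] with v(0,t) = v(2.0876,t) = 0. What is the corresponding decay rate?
Eigenvalues: λₙ = 3.2n²π²/2.0876².
First three modes:
  n=1: λ₁ = 3.2π²/2.0876² ≈ 7.247
  n=2: λ₂ = 12.8π²/2.0876² ≈ 28.988 (4× faster decay)
  n=3: λ₃ = 28.8π²/2.0876² ≈ 65.223 (9× faster decay)
As t → ∞, higher modes decay exponentially faster. The n=1 mode dominates: v ~ c₁ sin(πx/2.0876) e^{-λ₁t}.
Decay rate: λ₁ = 3.2π²/2.0876² ≈ 7.247.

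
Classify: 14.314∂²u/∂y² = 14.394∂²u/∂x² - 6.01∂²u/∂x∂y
Rewriting in standard form: -14.394∂²u/∂x² + 6.01∂²u/∂x∂y + 14.314∂²u/∂y² = 0. Hyperbolic (discriminant = 860.262964).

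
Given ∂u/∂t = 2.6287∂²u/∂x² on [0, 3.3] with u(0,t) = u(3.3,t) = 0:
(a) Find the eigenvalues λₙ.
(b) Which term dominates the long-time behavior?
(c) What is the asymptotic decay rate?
Eigenvalues: λₙ = 2.6287n²π²/3.3².
First three modes:
  n=1: λ₁ = 2.6287π²/3.3² ≈ 2.382
  n=2: λ₂ = 10.5148π²/3.3² ≈ 9.53 (4× faster decay)
  n=3: λ₃ = 23.6583π²/3.3² ≈ 21.442 (9× faster decay)
As t → ∞, higher modes decay exponentially faster. The n=1 mode dominates: u ~ c₁ sin(πx/3.3) e^{-λ₁t}.
Decay rate: λ₁ = 2.6287π²/3.3² ≈ 2.382.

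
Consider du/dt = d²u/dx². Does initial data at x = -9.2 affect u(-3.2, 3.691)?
Yes, for any finite x. The heat equation has infinite propagation speed, so all initial data affects all points at any t > 0.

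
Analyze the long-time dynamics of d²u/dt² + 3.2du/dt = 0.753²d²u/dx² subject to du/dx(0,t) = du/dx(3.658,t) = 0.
Long-time behavior: u → constant (steady state). Damping (γ=3.2) dissipates the nonconstant modes; with Neumann BCs the spatial average obeys M''+γM'=0 and tends to a finite limit.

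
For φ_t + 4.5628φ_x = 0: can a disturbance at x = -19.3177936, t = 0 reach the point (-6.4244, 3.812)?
No. Only data at x = -23.8177936 affects (-6.4244, 3.812). Advection has one-way propagation along characteristics.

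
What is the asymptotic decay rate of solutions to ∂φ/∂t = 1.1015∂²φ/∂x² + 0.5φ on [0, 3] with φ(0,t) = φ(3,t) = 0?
Eigenvalues: λₙ = 1.1015n²π²/3² - 0.5.
First three modes:
  n=1: λ₁ = 1.1015π²/3² - 0.5 ≈ 0.708
  n=2: λ₂ = 4.406π²/3² - 0.5 ≈ 4.332
  n=3: λ₃ = 9.9135π²/3² - 0.5 ≈ 10.371
Since 1.1015π²/3² ≈ 1.208 > 0.5, all λₙ > 0.
The n=1 mode decays slowest → dominates as t → ∞.
Asymptotic: φ ~ c₁ sin(πx/3) e^{-λ₁t} with decay rate λ₁ ≈ 0.708.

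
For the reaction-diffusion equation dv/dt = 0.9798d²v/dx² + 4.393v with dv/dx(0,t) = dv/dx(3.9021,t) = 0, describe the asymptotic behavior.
v grows unboundedly. With Neumann BCs the constant mode has diffusion eigenvalue 0, so any r > 0 makes it grow like e^(4.393t); solution grows exponentially.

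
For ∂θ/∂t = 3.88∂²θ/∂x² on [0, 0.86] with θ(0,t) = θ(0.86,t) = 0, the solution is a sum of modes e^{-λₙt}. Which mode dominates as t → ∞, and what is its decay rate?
Eigenvalues: λₙ = 3.88n²π²/0.86².
First three modes:
  n=1: λ₁ = 3.88π²/0.86² ≈ 51.777
  n=2: λ₂ = 15.52π²/0.86² ≈ 207.107 (4× faster decay)
  n=3: λ₃ = 34.92π²/0.86² ≈ 465.991 (9× faster decay)
As t → ∞, higher modes decay exponentially faster. The n=1 mode dominates: θ ~ c₁ sin(πx/0.86) e^{-λ₁t}.
Decay rate: λ₁ = 3.88π²/0.86² ≈ 51.777.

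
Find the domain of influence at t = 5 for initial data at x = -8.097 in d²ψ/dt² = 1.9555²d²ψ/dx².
Domain of influence: [-17.8745, 1.6805]. Data at x = -8.097 spreads outward at speed 1.9555.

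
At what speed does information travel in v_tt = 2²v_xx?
Speed = 2. Information travels along characteristics x = x₀ ± 2t.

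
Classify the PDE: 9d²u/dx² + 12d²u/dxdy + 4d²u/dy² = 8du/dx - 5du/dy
Rewriting in standard form: 9d²u/dx² + 12d²u/dxdy + 4d²u/dy² - 8du/dx + 5du/dy = 0. A = 9, B = 12, C = 4. Discriminant B² - 4AC = 0. Since 0 = 0, parabolic.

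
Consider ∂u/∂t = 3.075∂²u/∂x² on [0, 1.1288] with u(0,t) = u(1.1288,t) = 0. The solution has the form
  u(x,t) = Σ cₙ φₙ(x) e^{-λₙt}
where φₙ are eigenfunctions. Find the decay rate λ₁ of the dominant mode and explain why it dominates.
Eigenvalues: λₙ = 3.075n²π²/1.1288².
First three modes:
  n=1: λ₁ = 3.075π²/1.1288² ≈ 23.818
  n=2: λ₂ = 12.3π²/1.1288² ≈ 95.273 (4× faster decay)
  n=3: λ₃ = 27.675π²/1.1288² ≈ 214.365 (9× faster decay)
As t → ∞, higher modes decay exponentially faster. The n=1 mode dominates: u ~ c₁ sin(πx/1.1288) e^{-λ₁t}.
Decay rate: λ₁ = 3.075π²/1.1288² ≈ 23.818.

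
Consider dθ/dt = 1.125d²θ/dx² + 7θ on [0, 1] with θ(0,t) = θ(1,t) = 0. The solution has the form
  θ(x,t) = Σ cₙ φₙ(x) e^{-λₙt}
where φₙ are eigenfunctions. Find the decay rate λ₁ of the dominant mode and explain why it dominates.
Eigenvalues: λₙ = 1.125n²π²/1² - 7.
First three modes:
  n=1: λ₁ = 1.125π² - 7 ≈ 4.103
  n=2: λ₂ = 4.5π² - 7 ≈ 37.413
  n=3: λ₃ = 10.125π² - 7 ≈ 92.93
Since 1.125π² ≈ 11.103 > 7, all λₙ > 0.
The n=1 mode decays slowest → dominates as t → ∞.
Asymptotic: θ ~ c₁ sin(πx/1) e^{-λ₁t} with decay rate λ₁ ≈ 4.103.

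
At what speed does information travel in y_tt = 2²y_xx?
Speed = 2. Information travels along characteristics x = x₀ ± 2t.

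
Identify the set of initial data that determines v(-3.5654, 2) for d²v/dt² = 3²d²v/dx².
Domain of dependence: [-9.5654, 2.4346]. Signals travel at speed 3, so data within |x - -3.5654| ≤ 3·2 = 6 can reach the point.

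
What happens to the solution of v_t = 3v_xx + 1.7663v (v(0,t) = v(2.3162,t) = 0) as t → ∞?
v → 0. Diffusion dominates reaction (r=1.7663 < κπ²/L²≈5.52); solution decays.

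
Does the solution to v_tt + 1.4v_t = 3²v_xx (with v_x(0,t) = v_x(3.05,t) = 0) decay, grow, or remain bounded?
v → constant (steady state). Damping (γ=1.4) dissipates the nonconstant modes; with Neumann BCs the spatial average obeys M''+γM'=0 and tends to a finite limit.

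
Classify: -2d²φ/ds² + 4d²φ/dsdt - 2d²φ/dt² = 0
Parabolic (discriminant = 0).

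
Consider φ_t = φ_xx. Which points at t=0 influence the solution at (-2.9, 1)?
The entire real line. The heat equation has infinite propagation speed: any initial disturbance instantly affects all points (though exponentially small far away).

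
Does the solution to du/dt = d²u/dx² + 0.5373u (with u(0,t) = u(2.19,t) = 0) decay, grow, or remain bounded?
u → 0. Diffusion dominates reaction (r=0.5373 < κπ²/L²≈2.06); solution decays.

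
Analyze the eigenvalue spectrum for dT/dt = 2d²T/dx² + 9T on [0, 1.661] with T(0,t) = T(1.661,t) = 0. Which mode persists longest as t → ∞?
Eigenvalues: λₙ = 2n²π²/1.661² - 9.
First three modes:
  n=1: λ₁ = 2π²/1.661² - 9 ≈ -1.845
  n=2: λ₂ = 8π²/1.661² - 9 ≈ 19.619
  n=3: λ₃ = 18π²/1.661² - 9 ≈ 55.392
Since 2π²/1.661² ≈ 7.155 < 9, λ₁ < 0.
The n=1 mode grows fastest (−λₙ is largest for n=1) → dominates.
Asymptotic: T ~ c₁ sin(πx/1.661) e^{1.845t} (exponential growth at rate −λ₁ ≈ 1.845).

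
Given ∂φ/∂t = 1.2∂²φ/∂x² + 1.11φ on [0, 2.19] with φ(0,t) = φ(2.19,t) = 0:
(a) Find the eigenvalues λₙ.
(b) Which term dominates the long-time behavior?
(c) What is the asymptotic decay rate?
Eigenvalues: λₙ = 1.2n²π²/2.19² - 1.11.
First three modes:
  n=1: λ₁ = 1.2π²/2.19² - 1.11 ≈ 1.359
  n=2: λ₂ = 4.8π²/2.19² - 1.11 ≈ 8.768
  n=3: λ₃ = 10.8π²/2.19² - 1.11 ≈ 21.115
Since 1.2π²/2.19² ≈ 2.469 > 1.11, all λₙ > 0.
The n=1 mode decays slowest → dominates as t → ∞.
Asymptotic: φ ~ c₁ sin(πx/2.19) e^{-λ₁t} with decay rate λ₁ ≈ 1.359.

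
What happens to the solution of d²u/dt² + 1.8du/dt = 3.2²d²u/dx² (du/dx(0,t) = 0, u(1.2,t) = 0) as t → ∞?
u → 0. Damping (γ=1.8) dissipates energy; oscillations decay exponentially.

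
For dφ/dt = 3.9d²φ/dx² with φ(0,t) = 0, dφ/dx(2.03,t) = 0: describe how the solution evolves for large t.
φ → 0. Heat escapes through the Dirichlet boundary.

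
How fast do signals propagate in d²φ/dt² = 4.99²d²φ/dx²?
Speed = 4.99. Information travels along characteristics x = x₀ ± 4.99t.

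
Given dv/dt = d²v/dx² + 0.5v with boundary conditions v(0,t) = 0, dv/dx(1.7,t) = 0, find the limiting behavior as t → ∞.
v → 0. Diffusion dominates reaction (r=0.5 < κπ²/(4L²)≈0.85); solution decays.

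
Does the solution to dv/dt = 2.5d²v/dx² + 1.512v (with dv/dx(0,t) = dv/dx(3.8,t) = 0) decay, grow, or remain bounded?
v grows unboundedly. With Neumann BCs the constant mode has diffusion eigenvalue 0, so any r > 0 makes it grow like e^(1.512t); solution grows exponentially.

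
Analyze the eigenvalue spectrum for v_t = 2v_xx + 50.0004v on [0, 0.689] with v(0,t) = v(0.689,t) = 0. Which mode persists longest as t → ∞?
Eigenvalues: λₙ = 2n²π²/0.689² - 50.0004.
First three modes:
  n=1: λ₁ = 2π²/0.689² - 50.0004 ≈ -8.42
  n=2: λ₂ = 8π²/0.689² - 50.0004 ≈ 116.322
  n=3: λ₃ = 18π²/0.689² - 50.0004 ≈ 324.225
Since 2π²/0.689² ≈ 41.581 < 50.0004, λ₁ < 0.
The n=1 mode grows fastest (−λₙ is largest for n=1) → dominates.
Asymptotic: v ~ c₁ sin(πx/0.689) e^{8.42t} (exponential growth at rate −λ₁ ≈ 8.42).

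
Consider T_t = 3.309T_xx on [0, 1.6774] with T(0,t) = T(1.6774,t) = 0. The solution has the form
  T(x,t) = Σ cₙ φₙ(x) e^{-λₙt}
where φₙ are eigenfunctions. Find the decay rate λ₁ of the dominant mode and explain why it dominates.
Eigenvalues: λₙ = 3.309n²π²/1.6774².
First three modes:
  n=1: λ₁ = 3.309π²/1.6774² ≈ 11.607
  n=2: λ₂ = 13.236π²/1.6774² ≈ 46.428 (4× faster decay)
  n=3: λ₃ = 29.781π²/1.6774² ≈ 104.464 (9× faster decay)
As t → ∞, higher modes decay exponentially faster. The n=1 mode dominates: T ~ c₁ sin(πx/1.6774) e^{-λ₁t}.
Decay rate: λ₁ = 3.309π²/1.6774² ≈ 11.607.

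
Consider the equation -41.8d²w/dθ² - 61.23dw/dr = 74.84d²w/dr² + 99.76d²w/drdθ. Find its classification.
Rewriting in standard form: -74.84d²w/dr² - 99.76d²w/drdθ - 41.8d²w/dθ² - 61.23dw/dr = 0. Elliptic. (A = -74.84, B = -99.76, C = -41.8 gives B² - 4AC = -2561.1904.)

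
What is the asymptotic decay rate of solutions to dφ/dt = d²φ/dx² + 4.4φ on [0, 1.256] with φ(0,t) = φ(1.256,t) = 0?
Eigenvalues: λₙ = n²π²/1.256² - 4.4.
First three modes:
  n=1: λ₁ = π²/1.256² - 4.4 ≈ 1.856
  n=2: λ₂ = 4π²/1.256² - 4.4 ≈ 20.625
  n=3: λ₃ = 9π²/1.256² - 4.4 ≈ 51.907
Since π²/1.256² ≈ 6.256 > 4.4, all λₙ > 0.
The n=1 mode decays slowest → dominates as t → ∞.
Asymptotic: φ ~ c₁ sin(πx/1.256) e^{-λ₁t} with decay rate λ₁ ≈ 1.856.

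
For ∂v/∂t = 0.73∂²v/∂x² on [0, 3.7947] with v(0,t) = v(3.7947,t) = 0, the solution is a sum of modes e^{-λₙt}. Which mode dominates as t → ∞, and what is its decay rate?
Eigenvalues: λₙ = 0.73n²π²/3.7947².
First three modes:
  n=1: λ₁ = 0.73π²/3.7947² ≈ 0.5
  n=2: λ₂ = 2.92π²/3.7947² ≈ 2.001 (4× faster decay)
  n=3: λ₃ = 6.57π²/3.7947² ≈ 4.503 (9× faster decay)
As t → ∞, higher modes decay exponentially faster. The n=1 mode dominates: v ~ c₁ sin(πx/3.7947) e^{-λ₁t}.
Decay rate: λ₁ = 0.73π²/3.7947² ≈ 0.5.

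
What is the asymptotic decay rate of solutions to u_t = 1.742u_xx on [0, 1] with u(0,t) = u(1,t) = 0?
Eigenvalues: λₙ = 1.742n²π².
First three modes:
  n=1: λ₁ = 1.742π² ≈ 17.193
  n=2: λ₂ = 6.968π² ≈ 68.771 (4× faster decay)
  n=3: λ₃ = 15.678π² ≈ 154.736 (9× faster decay)
As t → ∞, higher modes decay exponentially faster. The n=1 mode dominates: u ~ c₁ sin(πx) e^{-λ₁t}.
Decay rate: λ₁ = 1.742π² ≈ 17.193.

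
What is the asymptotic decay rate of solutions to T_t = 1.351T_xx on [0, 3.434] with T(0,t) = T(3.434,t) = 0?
Eigenvalues: λₙ = 1.351n²π²/3.434².
First three modes:
  n=1: λ₁ = 1.351π²/3.434² ≈ 1.131
  n=2: λ₂ = 5.404π²/3.434² ≈ 4.523 (4× faster decay)
  n=3: λ₃ = 12.159π²/3.434² ≈ 10.176 (9× faster decay)
As t → ∞, higher modes decay exponentially faster. The n=1 mode dominates: T ~ c₁ sin(πx/3.434) e^{-λ₁t}.
Decay rate: λ₁ = 1.351π²/3.434² ≈ 1.131.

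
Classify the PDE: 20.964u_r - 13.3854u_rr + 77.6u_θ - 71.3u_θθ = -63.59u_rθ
Rewriting in standard form: -13.3854u_rr + 63.59u_rθ - 71.3u_θθ + 20.964u_r + 77.6u_θ = 0. A = -13.3854, B = 63.59, C = -71.3. Discriminant B² - 4AC = 226.17202. Since 226.17202 > 0, hyperbolic.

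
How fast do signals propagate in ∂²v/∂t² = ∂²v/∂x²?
Speed = 1. Information travels along characteristics x = x₀ ± 1t.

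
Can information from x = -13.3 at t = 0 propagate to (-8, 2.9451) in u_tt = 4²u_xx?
Yes. The domain of dependence is [-19.7804, 3.7804], and -13.3 ∈ [-19.7804, 3.7804].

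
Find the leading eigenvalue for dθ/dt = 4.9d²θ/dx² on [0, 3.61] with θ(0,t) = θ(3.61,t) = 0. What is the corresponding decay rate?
Eigenvalues: λₙ = 4.9n²π²/3.61².
First three modes:
  n=1: λ₁ = 4.9π²/3.61² ≈ 3.711
  n=2: λ₂ = 19.6π²/3.61² ≈ 14.844 (4× faster decay)
  n=3: λ₃ = 44.1π²/3.61² ≈ 33.398 (9× faster decay)
As t → ∞, higher modes decay exponentially faster. The n=1 mode dominates: θ ~ c₁ sin(πx/3.61) e^{-λ₁t}.
Decay rate: λ₁ = 4.9π²/3.61² ≈ 3.711.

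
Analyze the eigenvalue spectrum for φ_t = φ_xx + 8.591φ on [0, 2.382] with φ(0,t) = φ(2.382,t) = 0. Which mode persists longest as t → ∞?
Eigenvalues: λₙ = n²π²/2.382² - 8.591.
First three modes:
  n=1: λ₁ = π²/2.382² - 8.591 ≈ -6.852
  n=2: λ₂ = 4π²/2.382² - 8.591 ≈ -1.633
  n=3: λ₃ = 9π²/2.382² - 8.591 ≈ 7.064
Since π²/2.382² ≈ 1.739 < 8.591, λ₁ < 0.
The n=1 mode grows fastest (−λₙ is largest for n=1) → dominates.
Asymptotic: φ ~ c₁ sin(πx/2.382) e^{6.852t} (exponential growth at rate −λ₁ ≈ 6.852).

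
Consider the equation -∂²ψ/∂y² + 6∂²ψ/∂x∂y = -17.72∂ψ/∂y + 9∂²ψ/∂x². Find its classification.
Rewriting in standard form: -9∂²ψ/∂x² + 6∂²ψ/∂x∂y - ∂²ψ/∂y² + 17.72∂ψ/∂y = 0. Parabolic. (A = -9, B = 6, C = -1 gives B² - 4AC = 0.)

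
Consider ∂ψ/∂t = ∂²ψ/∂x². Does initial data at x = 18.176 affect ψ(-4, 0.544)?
Yes, for any finite x. The heat equation has infinite propagation speed, so all initial data affects all points at any t > 0.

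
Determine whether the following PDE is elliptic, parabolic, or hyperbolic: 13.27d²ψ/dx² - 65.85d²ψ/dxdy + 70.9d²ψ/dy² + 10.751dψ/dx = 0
Coefficients: A = 13.27, B = -65.85, C = 70.9. B² - 4AC = 572.8505, which is positive, so the equation is hyperbolic.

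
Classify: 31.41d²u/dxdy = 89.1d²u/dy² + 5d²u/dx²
Rewriting in standard form: -5d²u/dx² + 31.41d²u/dxdy - 89.1d²u/dy² = 0. Elliptic (discriminant = -795.4119).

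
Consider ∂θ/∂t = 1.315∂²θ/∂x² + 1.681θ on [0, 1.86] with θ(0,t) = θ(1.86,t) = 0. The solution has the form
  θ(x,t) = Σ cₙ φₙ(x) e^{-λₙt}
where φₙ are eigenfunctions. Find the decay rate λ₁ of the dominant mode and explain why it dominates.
Eigenvalues: λₙ = 1.315n²π²/1.86² - 1.681.
First three modes:
  n=1: λ₁ = 1.315π²/1.86² - 1.681 ≈ 2.07
  n=2: λ₂ = 5.26π²/1.86² - 1.681 ≈ 13.325
  n=3: λ₃ = 11.835π²/1.86² - 1.681 ≈ 32.082
Since 1.315π²/1.86² ≈ 3.751 > 1.681, all λₙ > 0.
The n=1 mode decays slowest → dominates as t → ∞.
Asymptotic: θ ~ c₁ sin(πx/1.86) e^{-λ₁t} with decay rate λ₁ ≈ 2.07.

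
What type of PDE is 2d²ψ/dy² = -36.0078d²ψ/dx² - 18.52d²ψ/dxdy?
Rewriting in standard form: 36.0078d²ψ/dx² + 18.52d²ψ/dxdy + 2d²ψ/dy² = 0. With A = 36.0078, B = 18.52, C = 2, the discriminant is 54.928. This is a hyperbolic PDE.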